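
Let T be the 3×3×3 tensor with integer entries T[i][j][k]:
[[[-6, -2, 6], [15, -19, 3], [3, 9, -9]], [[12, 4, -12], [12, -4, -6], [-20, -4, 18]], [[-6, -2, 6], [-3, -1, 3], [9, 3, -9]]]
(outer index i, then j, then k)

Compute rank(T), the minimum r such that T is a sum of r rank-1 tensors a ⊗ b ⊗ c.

2

Lower bound: in the mode-1 unfolding of T (rows indexed by i, columns by (j,k)) the 2×2 minor on rows i ∈ {0, 1}, columns (j,k) ∈ {(0,0), (1,0)} is det [[-6, 15], [12, 12]] = -252 ≠ 0, so that unfolding has rank ≥ 2 and hence rank(T) ≥ 2 (CP rank is at least every unfolding rank, though it can be larger).
Upper bound: with S_k = T[:,:,k], the two rank-1 terms a₁b₁ᵀ, a₂b₂ᵀ are the rank-1 members of the pencil x·S₀ + y·S₁.
The 2×2 minor of x·S₀ + y·S₁ on rows {0,1}, columns {0,1} is −252·x² + 168·xy + 84·y² = (-84)·(x − y)(3·x + y), vanishing at (x:y) = (1:1) and (1:-3).
M₁ = S₀ + S₁ = [[-8, -4, 12], [16, 8, -24], [-8, -4, 12]] = (-4)·(1, -2, 1)(2, 1, -3)ᵀ and M₂ = S₀ − 3·S₁ = [[0, 72, -24], [0, 24, -8], [0, 0, 0]] = 8·(3, 1, 0)(0, 3, -1)ᵀ, so take a₁ = (1, -2, 1), b₁ = (2, 1, -3), a₂ = (3, 1, 0), b₂ = (0, 3, -1).
Each slice is an integer combination of E₁ = a₁b₁ᵀ and E₂ = a₂b₂ᵀ: S₀ = −3·E₁ + 2·E₂, S₁ = −E₁ − 2·E₂, S₂ = 3·E₁; reading off coefficients, c₁ = (-3, -1, 3) and c₂ = (2, -2, 0).
Hence T = (1, -2, 1) ⊗ (2, 1, -3) ⊗ (-3, -1, 3) + (3, 1, 0) ⊗ (0, 3, -1) ⊗ (2, -2, 0), so rank(T) ≤ 2.
These bounds meet, so rank(T) = 2.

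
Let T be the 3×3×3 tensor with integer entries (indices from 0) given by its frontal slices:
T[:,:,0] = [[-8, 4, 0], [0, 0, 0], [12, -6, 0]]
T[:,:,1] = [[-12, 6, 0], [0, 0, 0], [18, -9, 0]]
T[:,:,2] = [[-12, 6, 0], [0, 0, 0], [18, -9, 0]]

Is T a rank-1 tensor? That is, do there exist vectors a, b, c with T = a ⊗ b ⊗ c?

Yes

The mode-1 fibre T[:,0,0] = [-8, 0, 12] gives a = [2, 0, -3] (primitive direction); the mode-2 fibre T[0,:,0] = [-8, 4, 0] gives b = [2, -1, 0]; then c[k] = T[0,0,k] / (a[0]·b[0]) = [-8, -12, -12] / 4 = [-2, -3, -3].
Expanding [2, 0, -3] ⊗ [2, -1, 0] ⊗ [-2, -3, -3] reproduces all 27 entries of T, so T = [2, 0, -3] ⊗ [2, -1, 0] ⊗ [-2, -3, -3] and rank(T) ≤ 1.
Equivalently every frontal slice T[:,:,k] is c[k] times the rank-1 matrix [2, 0, -3] ⊗ [2, -1, 0]. So T has rank 1 (it is nonzero).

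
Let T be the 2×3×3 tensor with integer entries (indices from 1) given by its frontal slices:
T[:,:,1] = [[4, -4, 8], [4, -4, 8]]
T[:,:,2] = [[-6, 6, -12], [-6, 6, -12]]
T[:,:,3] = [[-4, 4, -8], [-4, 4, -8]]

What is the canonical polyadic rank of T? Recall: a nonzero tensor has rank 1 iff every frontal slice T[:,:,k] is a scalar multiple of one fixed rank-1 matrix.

Lower bound: T ≠ 0 (e.g. T[1,1,1] = 4), so rank(T) ≥ 1.
Upper bound: if T = a ⊗ b ⊗ c then every fibre of T is a multiple of the corresponding factor, so read the factors off the fibres through the nonzero entry T[1,1,1] = 4.
The mode-1 fibre T[:,1,1] = [4, 4] gives a = [1, 1] (primitive direction); the mode-2 fibre T[1,:,1] = [4, -4, 8] gives b = [1, -1, 2]; then c[k] = T[1,1,k] / (a[1]·b[1]) = [4, -6, -4] / 1 = [4, -6, -4].
Expanding [1, 1] ⊗ [1, -1, 2] ⊗ [4, -6, -4] reproduces all 18 entries of T, so T = [1, 1] ⊗ [1, -1, 2] ⊗ [4, -6, -4] and rank(T) ≤ 1.
These bounds meet, so rank(T) = 1.

1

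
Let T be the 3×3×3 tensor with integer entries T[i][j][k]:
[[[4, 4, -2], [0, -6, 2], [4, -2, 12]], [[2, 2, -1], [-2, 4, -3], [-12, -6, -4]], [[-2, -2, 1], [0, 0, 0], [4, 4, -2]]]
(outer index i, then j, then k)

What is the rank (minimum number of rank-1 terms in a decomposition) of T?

Lower bound: the mode-1 unfolding of T (rows indexed by i, columns by (j,k) = (0,0), (0,1), (0,2), (1,0), (1,1), (1,2), (2,0), (2,1), (2,2)) is [[4, 4, -2, 0, -6, 2, 4, -2, 12], [2, 2, -1, -2, 4, -3, -12, -6, -4], [-2, -2, 1, 0, 0, 0, 4, 4, -2]].
There the 3×3 minor on rows i ∈ {0, 1, 2}, columns (j,k) ∈ {(0,0), (1,0), (1,1)} is det [[4, 0, -6], [2, -2, 4], [-2, 0, 0]] = 24 ≠ 0, so this unfolding has rank ≥ 3; CP rank is at least every unfolding rank, so rank(T) ≥ 3. (Unfolding ranks only ever bound the CP rank from below — rank(T) can be strictly larger than all of them — so the matching upper bound has to come from an explicit 3-term decomposition.)
Upper bound: T is a sum of 3 rank-1 terms, T = [1, -1, 0] ⊗ [0, 1, 1] ⊗ [4, -2, 4] + [2, -1, 0] ⊗ [0, 1, -2] ⊗ [-2, -2, -1] + [2, 1, -1] ⊗ [1, 0, -2] ⊗ [2, 2, -1] (one valid choice — decompositions are not unique — normalised so each a, b is primitive with positive first nonzero entry; check it by expanding all entries), so rank(T) ≤ 3.
These bounds meet, so rank(T) = 3.

3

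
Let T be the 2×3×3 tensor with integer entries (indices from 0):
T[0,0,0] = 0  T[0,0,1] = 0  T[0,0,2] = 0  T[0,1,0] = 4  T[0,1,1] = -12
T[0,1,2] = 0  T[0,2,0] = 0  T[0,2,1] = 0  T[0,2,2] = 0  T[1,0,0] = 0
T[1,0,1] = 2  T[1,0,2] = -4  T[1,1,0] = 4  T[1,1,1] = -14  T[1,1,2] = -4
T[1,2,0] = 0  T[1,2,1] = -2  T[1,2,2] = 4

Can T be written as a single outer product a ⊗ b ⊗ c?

No

The mode-3 unfolding of T (rows indexed by k, columns by (i,j) = (0,0), (0,1), (0,2), (1,0), (1,1), (1,2)) is [[0, 4, 0, 0, 4, 0], [0, -12, 0, 2, -14, -2], [0, 0, 0, -4, -4, 4]].
There the 3×3 minor on rows k ∈ {0, 1, 2}, columns (i,j) ∈ {(0,1), (1,0), (1,1)} is det [[4, 0, 4], [-12, 2, -14], [0, -4, -4]] = -64 ≠ 0, so this unfolding has rank ≥ 3; CP rank is at least every unfolding rank, so rank(T) ≥ 3.
In particular rank(T) ≥ 3 > 1, so T is not rank-1.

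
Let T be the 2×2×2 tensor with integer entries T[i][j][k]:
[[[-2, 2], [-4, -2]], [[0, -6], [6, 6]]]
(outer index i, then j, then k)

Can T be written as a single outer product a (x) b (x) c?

The mode-2 unfolding of T (rows indexed by j, columns by (i,k) = (0,0), (0,1), (1,0), (1,1)) is [[-2, 2, 0, -6], [-4, -2, 6, 6]].
There the 2×2 minor on rows j ∈ {0, 1}, columns (i,k) ∈ {(0,0), (0,1)} is det [[-2, 2], [-4, -2]] = 12 ≠ 0, so this unfolding has rank ≥ 2; CP rank is at least every unfolding rank, so rank(T) ≥ 2.
In particular rank(T) ≥ 2 > 1, so T is not rank-1.

No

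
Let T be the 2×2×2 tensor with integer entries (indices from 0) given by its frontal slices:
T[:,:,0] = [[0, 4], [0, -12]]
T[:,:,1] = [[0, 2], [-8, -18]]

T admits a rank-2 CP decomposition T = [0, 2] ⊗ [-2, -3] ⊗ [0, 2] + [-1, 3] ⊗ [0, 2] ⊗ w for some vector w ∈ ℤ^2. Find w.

Subtract the known terms from T to get the rank-1 residual R = [-1, 3] ⊗ [0, 2] ⊗ w, so R[i,j,k] = a[i]·b[j]·w[k]. Pick indices with nonzero a[0]·b[1] = (-1)·(2) = -2. Only the fibre through (0,1,·) is needed: R[0,1,:] = T[0,1,:] − Σₗ aₗ[0]bₗ[1]cₗ = [4, 2] − (0)·(-3)·[0, 2] = [4, 2]. Then w[k] = R[0,1,k] / -2 for each k, giving w = [4, 2] / -2 = [-2, -1].

w = [-2, -1]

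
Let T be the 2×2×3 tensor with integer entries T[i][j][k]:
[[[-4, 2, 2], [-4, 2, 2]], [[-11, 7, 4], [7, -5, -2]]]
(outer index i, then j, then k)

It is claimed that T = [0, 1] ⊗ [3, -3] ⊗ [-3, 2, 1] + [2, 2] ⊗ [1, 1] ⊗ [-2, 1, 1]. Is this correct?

No

Reconstruct entry (1,0,0) from the claimed factors: Σₗ aₗ[1]bₗ[0]cₗ[0] = (1)·(3)·(-3) + (2)·(1)·(-2) = -13, but T[1,0,0] = -11. The claim is false.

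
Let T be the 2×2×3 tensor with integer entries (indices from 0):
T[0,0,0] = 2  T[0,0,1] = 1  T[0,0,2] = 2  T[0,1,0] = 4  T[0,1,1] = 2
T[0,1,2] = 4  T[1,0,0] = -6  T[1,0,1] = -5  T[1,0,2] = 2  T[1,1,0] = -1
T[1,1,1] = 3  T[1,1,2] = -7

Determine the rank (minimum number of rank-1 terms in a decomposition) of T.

Lower bound: the mode-3 unfolding of T (rows indexed by k, columns by (i,j) = (0,0), (0,1), (1,0), (1,1)) is [[2, 4, -6, -1], [1, 2, -5, 3], [2, 4, 2, -7]].
There the 3×3 minor on rows k ∈ {0, 1, 2}, columns (i,j) ∈ {(0,0), (1,0), (1,1)} is det [[2, -6, -1], [1, -5, 3], [2, 2, -7]] = -32 ≠ 0, so this unfolding has rank ≥ 3; CP rank is at least every unfolding rank, so rank(T) ≥ 3. (This is only a lower bound: in general the CP rank may exceed every unfolding rank, so we still need to exhibit 3 rank-1 terms summing to T.)
Upper bound: T is a sum of 3 rank-1 terms, T = [0, 1] (x) [0, 1] (x) [-1, 1, 1] + [0, 1] (x) [1, -1] (x) [-4, -4, 4] + [1, -1] (x) [1, 2] (x) [2, 1, 2] (one valid choice — decompositions are not unique — normalised so each a, b is primitive with positive first nonzero entry; check it by expanding all entries), so rank(T) ≤ 3.
These bounds meet, so rank(T) = 3.
Check entry T[0,1,2] = 4: (0)·(1)·(1) + (0)·(-1)·(4) + (1)·(2)·(2) = 4.

3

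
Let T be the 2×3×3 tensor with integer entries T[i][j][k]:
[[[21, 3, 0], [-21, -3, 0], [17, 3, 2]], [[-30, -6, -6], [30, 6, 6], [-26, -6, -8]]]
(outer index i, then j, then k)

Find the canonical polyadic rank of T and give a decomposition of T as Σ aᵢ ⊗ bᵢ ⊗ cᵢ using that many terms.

Lower bound: in the mode-3 unfolding of T (rows indexed by k, columns by (i,j)) the 2×2 minor on rows k ∈ {0, 1}, columns (i,j) ∈ {(0,0), (0,2)} is det [[21, 17], [3, 3]] = 12 ≠ 0, so that unfolding has rank ≥ 2 and hence rank(T) ≥ 2 (CP rank is at least every unfolding rank, though it can be larger).
Upper bound: with S_k = T[:,:,k], the two rank-1 terms a₁b₁ᵀ, a₂b₂ᵀ are the rank-1 members of the pencil x·S₀ + y·S₁.
The 2×2 minor of x·S₀ + y·S₁ on rows {0,1}, columns {0,2} is −36·x² − 12·xy = (-12)·(3·x + y)(x), vanishing at (x:y) = (1:-3) and (0:1).
M₁ = S₀ − 3·S₁ = [[12, -12, 8], [-12, 12, -8]] = 4·(1, -1)(3, -3, 2)ᵀ and M₂ = S₁ = [[3, -3, 3], [-6, 6, -6]] = 3·(1, -2)(1, -1, 1)ᵀ, so take a₁ = (1, -1), b₁ = (3, -3, 2), a₂ = (1, -2), b₂ = (1, -1, 1).
Each slice is an integer combination of E₁ = a₁b₁ᵀ and E₂ = a₂b₂ᵀ: S₀ = 4·E₁ + 9·E₂, S₁ = 3·E₂, S₂ = −2·E₁ + 6·E₂; reading off coefficients, c₁ = (4, 0, -2) and c₂ = (9, 3, 6).
Hence T = (1, -1) ⊗ (3, -3, 2) ⊗ (4, 0, -2) + (1, -2) ⊗ (1, -1, 1) ⊗ (9, 3, 6), so rank(T) ≤ 2.
These bounds meet, so rank(T) = 2.

rank(T) = 2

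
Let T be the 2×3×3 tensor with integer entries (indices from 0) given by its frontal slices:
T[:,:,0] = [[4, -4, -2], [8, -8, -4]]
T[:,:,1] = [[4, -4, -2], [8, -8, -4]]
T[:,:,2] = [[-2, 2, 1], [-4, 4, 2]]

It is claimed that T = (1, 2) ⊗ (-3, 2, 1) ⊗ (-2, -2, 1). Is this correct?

Reconstruct entry (0,0,0) from the claimed factors: Σₗ aₗ[0]bₗ[0]cₗ[0] = (1)·(-3)·(-2) = 6, but T[0,0,0] = 4. The claim is false.

No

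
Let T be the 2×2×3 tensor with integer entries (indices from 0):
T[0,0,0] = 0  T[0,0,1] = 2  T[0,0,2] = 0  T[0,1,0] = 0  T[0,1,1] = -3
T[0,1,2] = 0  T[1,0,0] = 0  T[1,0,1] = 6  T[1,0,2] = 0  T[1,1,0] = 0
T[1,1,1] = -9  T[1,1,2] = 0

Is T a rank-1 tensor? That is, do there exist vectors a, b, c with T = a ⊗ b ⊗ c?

Yes

If T = a ⊗ b ⊗ c then every fibre of T is a multiple of the corresponding factor, so read the factors off the fibres through the nonzero entry T[0,0,1] = 2.
The mode-1 fibre T[:,0,1] = [2, 6] gives a = (1, 3) (primitive direction); the mode-2 fibre T[0,:,1] = [2, -3] gives b = (2, -3); then c[k] = T[0,0,k] / (a[0]·b[0]) = [0, 2, 0] / 2 = (0, 1, 0).
Expanding (1, 3) ⊗ (2, -3) ⊗ (0, 1, 0) reproduces all 12 entries of T, so T = (1, 3) ⊗ (2, -3) ⊗ (0, 1, 0) and rank(T) ≤ 1.
Equivalently every frontal slice T[:,:,k] is c[k] times the rank-1 matrix (1, 3) ⊗ (2, -3). So T has rank 1 (it is nonzero).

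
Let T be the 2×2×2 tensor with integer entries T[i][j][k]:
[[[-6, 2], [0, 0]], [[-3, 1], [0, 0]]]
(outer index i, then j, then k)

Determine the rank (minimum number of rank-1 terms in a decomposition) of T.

1

Lower bound: T ≠ 0 (e.g. T[0,0,0] = -6), so rank(T) ≥ 1.
Upper bound: if T = a ⊗ b ⊗ c then every fibre of T is a multiple of the corresponding factor, so read the factors off the fibres through the nonzero entry T[0,0,0] = -6.
The mode-1 fibre T[:,0,0] = [-6, -3] gives a = (2, 1) (primitive direction); the mode-2 fibre T[0,:,0] = [-6, 0] gives b = (1, 0); then c[k] = T[0,0,k] / (a[0]·b[0]) = [-6, 2] / 2 = (-3, 1).
Expanding (2, 1) ⊗ (1, 0) ⊗ (-3, 1) reproduces all 8 entries of T, so T = (2, 1) ⊗ (1, 0) ⊗ (-3, 1) and rank(T) ≤ 1.
These bounds meet, so rank(T) = 1.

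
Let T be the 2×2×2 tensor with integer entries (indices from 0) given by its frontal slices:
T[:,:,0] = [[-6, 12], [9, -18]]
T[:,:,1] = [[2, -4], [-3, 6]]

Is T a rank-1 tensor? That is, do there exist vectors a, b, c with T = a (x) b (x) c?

If T = a (x) b (x) c then every fibre of T is a multiple of the corresponding factor, so read the factors off the fibres through the nonzero entry T[0,0,0] = -6.
The mode-1 fibre T[:,0,0] = [-6, 9] gives a = [2, -3] (primitive direction); the mode-2 fibre T[0,:,0] = [-6, 12] gives b = [1, -2]; then c[k] = T[0,0,k] / (a[0]·b[0]) = [-6, 2] / 2 = [-3, 1].
Expanding [2, -3] (x) [1, -2] (x) [-3, 1] reproduces all 8 entries of T, so T = [2, -3] (x) [1, -2] (x) [-3, 1] and rank(T) ≤ 1.
Equivalently every frontal slice T[:,:,k] is c[k] times the rank-1 matrix [2, -3] (x) [1, -2]. So T has rank 1 (it is nonzero).

Yes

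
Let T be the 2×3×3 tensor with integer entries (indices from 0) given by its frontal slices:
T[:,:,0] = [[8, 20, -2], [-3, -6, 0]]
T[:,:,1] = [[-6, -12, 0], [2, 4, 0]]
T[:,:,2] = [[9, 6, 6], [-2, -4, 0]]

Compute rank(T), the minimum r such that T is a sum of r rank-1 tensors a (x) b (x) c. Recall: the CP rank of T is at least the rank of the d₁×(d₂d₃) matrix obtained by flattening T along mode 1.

Lower bound: the mode-3 unfolding of T (rows indexed by k, columns by (i,j) = (0,0), (0,1), (0,2), (1,0), (1,1), (1,2)) is [[8, 20, -2, -3, -6, 0], [-6, -12, 0, 2, 4, 0], [9, 6, 6, -2, -4, 0]].
There the 2×2 minor on rows k ∈ {0, 1}, columns (i,j) ∈ {(0,0), (0,1)} is det [[8, 20], [-6, -12]] = 24 ≠ 0, so this unfolding has rank ≥ 2; CP rank is at least every unfolding rank, so rank(T) ≥ 2. (Flattening ranks never certify an upper bound on CP rank; for that we must actually write T with 2 rank-1 terms.)
Upper bound — finding two terms. Write S_k = T[:,:,k] for the frontal slices: S₀ = [[8, 20, -2], [-3, -6, 0]], S₁ = [[-6, -12, 0], [2, 4, 0]], S₂ = [[9, 6, 6], [-2, -4, 0]].
If T = a₁ (x) b₁ (x) c₁ + a₂ (x) b₂ (x) c₂ then each S_k = c₁[k]·a₁b₁ᵀ + c₂[k]·a₂b₂ᵀ. S₀ and S₁ are linearly independent, so a₁b₁ᵀ and a₂b₂ᵀ must span the same plane of matrices: they are the rank-1 matrices of the form x·S₀ + y·S₁.
The 2×2 minor of x·S₀ + y·S₁ on rows {0,1}, columns {0,1} is 12·x² − 8·xy = 4·(3·x − 2·y)(x), vanishing at (x:y) = (2:3) and (0:1).
M₁ = 2·S₀ + 3·S₁ = [[-2, 4, -4], [0, 0, 0]] = (-2)·[1, 0][1, -2, 2]ᵀ and M₂ = S₁ = [[-6, -12, 0], [2, 4, 0]] = (-2)·[3, -1][1, 2, 0]ᵀ, so take a₁ = [1, 0], b₁ = [1, -2, 2], a₂ = [3, -1], b₂ = [1, 2, 0].
Each slice is an integer combination of E₁ = a₁b₁ᵀ and E₂ = a₂b₂ᵀ: S₀ = −E₁ + 3·E₂, S₁ = −2·E₂, S₂ = 3·E₁ + 2·E₂; reading off coefficients, c₁ = [-1, 0, 3] and c₂ = [3, -2, 2].
Hence T = [1, 0] (x) [1, -2, 2] (x) [-1, 0, 3] + [3, -1] (x) [1, 2, 0] (x) [3, -2, 2], so rank(T) ≤ 2.
These bounds meet, so rank(T) = 2.
Check entry T[1,1,0] = -6: (0)·(-2)·(-1) + (-1)·(2)·(3) = -6.

2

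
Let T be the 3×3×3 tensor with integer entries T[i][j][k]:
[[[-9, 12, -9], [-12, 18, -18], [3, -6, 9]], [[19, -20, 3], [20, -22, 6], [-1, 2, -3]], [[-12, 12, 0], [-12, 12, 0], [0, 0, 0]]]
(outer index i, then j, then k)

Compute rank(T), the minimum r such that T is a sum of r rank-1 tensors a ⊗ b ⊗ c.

Lower bound: the mode-2 unfolding of T (rows indexed by j, columns by (i,k) = (0,0), (0,1), (0,2), (1,0), (1,1), (1,2), (2,0), (2,1), (2,2)) is [[-9, 12, -9, 19, -20, 3, -12, 12, 0], [-12, 18, -18, 20, -22, 6, -12, 12, 0], [3, -6, 9, -1, 2, -3, 0, 0, 0]].
There the 2×2 minor on rows j ∈ {0, 1}, columns (i,k) ∈ {(0,0), (0,1)} is det [[-9, 12], [-12, 18]] = -18 ≠ 0, so this unfolding has rank ≥ 2; CP rank is at least every unfolding rank, so rank(T) ≥ 2. (Unfolding ranks only ever bound the CP rank from below — rank(T) can be strictly larger than all of them — so the matching upper bound has to come from an explicit 2-term decomposition.)
Upper bound — finding two terms. Write S_k = T[:,:,k] for the frontal slices: S₀ = [[-9, -12, 3], [19, 20, -1], [-12, -12, 0]], S₁ = [[12, 18, -6], [-20, -22, 2], [12, 12, 0]], S₂ = [[-9, -18, 9], [3, 6, -3], [0, 0, 0]].
If T = a₁ ⊗ b₁ ⊗ c₁ + a₂ ⊗ b₂ ⊗ c₂ then each S_k = c₁[k]·a₁b₁ᵀ + c₂[k]·a₂b₂ᵀ. S₀ and S₁ are linearly independent, so a₁b₁ᵀ and a₂b₂ᵀ must span the same plane of matrices: they are the rank-1 matrices of the form x·S₀ + y·S₁.
The 2×2 minor of x·S₀ + y·S₁ on rows {0,1}, columns {0,1} is 48·x² − 144·xy + 96·y² = 48·(x − 2·y)(x − y), vanishing at (x:y) = (2:1) and (1:1).
M₁ = 2·S₀ + S₁ = [[-6, -6, 0], [18, 18, 0], [-12, -12, 0]] = (-6)·[1, -3, 2][1, 1, 0]ᵀ and M₂ = S₀ + S₁ = [[3, 6, -3], [-1, -2, 1], [0, 0, 0]] = [3, -1, 0][1, 2, -1]ᵀ, so take a₁ = [1, -3, 2], b₁ = [1, 1, 0], a₂ = [3, -1, 0], b₂ = [1, 2, -1].
Each slice is an integer combination of E₁ = a₁b₁ᵀ and E₂ = a₂b₂ᵀ: S₀ = −6·E₁ − E₂, S₁ = 6·E₁ + 2·E₂, S₂ = −3·E₂; reading off coefficients, c₁ = [-6, 6, 0] and c₂ = [-1, 2, -3].
Hence T = [1, -3, 2] ⊗ [1, 1, 0] ⊗ [-6, 6, 0] + [3, -1, 0] ⊗ [1, 2, -1] ⊗ [-1, 2, -3], so rank(T) ≤ 2.
These bounds meet, so rank(T) = 2.
Check entry T[0,1,1] = 18: (1)·(1)·(6) + (3)·(2)·(2) = 18.

2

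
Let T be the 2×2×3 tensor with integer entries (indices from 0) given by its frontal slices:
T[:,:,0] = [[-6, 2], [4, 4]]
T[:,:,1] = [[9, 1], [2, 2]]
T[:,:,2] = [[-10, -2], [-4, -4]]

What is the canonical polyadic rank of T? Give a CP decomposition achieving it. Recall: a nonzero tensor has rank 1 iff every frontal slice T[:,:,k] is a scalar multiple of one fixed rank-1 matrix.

Lower bound: the mode-1 unfolding of T (rows indexed by i, columns by (j,k) = (0,0), (0,1), (0,2), (1,0), (1,1), (1,2)) is [[-6, 9, -10, 2, 1, -2], [4, 2, -4, 4, 2, -4]].
There the 2×2 minor on rows i ∈ {0, 1}, columns (j,k) ∈ {(0,0), (0,1)} is det [[-6, 9], [4, 2]] = -48 ≠ 0, so this unfolding has rank ≥ 2; CP rank is at least every unfolding rank, so rank(T) ≥ 2. (Unfolding ranks only ever bound the CP rank from below — rank(T) can be strictly larger than all of them — so the matching upper bound has to come from an explicit 2-term decomposition.)
Upper bound — finding two terms. Write S_k = T[:,:,k] for the frontal slices: S₀ = [[-6, 2], [4, 4]], S₁ = [[9, 1], [2, 2]], S₂ = [[-10, -2], [-4, -4]].
If T = a₁ ∘ b₁ ∘ c₁ + a₂ ∘ b₂ ∘ c₂ then each S_k = c₁[k]·a₁b₁ᵀ + c₂[k]·a₂b₂ᵀ. S₀ and S₁ are linearly independent, so a₁b₁ᵀ and a₂b₂ᵀ must span the same plane of matrices: they are the rank-1 matrices of the form x·S₀ + y·S₁.
det(x·S₀ + y·S₁) is −32·x² + 16·xy + 16·y² = (-16)·(x − y)(2·x + y), vanishing at (x:y) = (1:1) and (1:-2).
M₁ = S₀ + S₁ = [[3, 3], [6, 6]] = 3·(1, 2)(1, 1)ᵀ and M₂ = S₀ − 2·S₁ = [[-24, 0], [0, 0]] = (-24)·(1, 0)(1, 0)ᵀ, so take a₁ = (1, 2), b₁ = (1, 1), a₂ = (1, 0), b₂ = (1, 0).
Each slice is an integer combination of E₁ = a₁b₁ᵀ and E₂ = a₂b₂ᵀ: S₀ = 2·E₁ − 8·E₂, S₁ = E₁ + 8·E₂, S₂ = −2·E₁ − 8·E₂; reading off coefficients, c₁ = (2, 1, -2) and c₂ = (-8, 8, -8).
Hence T = (1, 2) ∘ (1, 1) ∘ (2, 1, -2) + (1, 0) ∘ (1, 0) ∘ (-8, 8, -8), so rank(T) ≤ 2.
These bounds meet, so rank(T) = 2.
Check entry T[0,1,0] = 2: (1)·(1)·(2) + (1)·(0)·(-8) = 2.

rank(T) = 2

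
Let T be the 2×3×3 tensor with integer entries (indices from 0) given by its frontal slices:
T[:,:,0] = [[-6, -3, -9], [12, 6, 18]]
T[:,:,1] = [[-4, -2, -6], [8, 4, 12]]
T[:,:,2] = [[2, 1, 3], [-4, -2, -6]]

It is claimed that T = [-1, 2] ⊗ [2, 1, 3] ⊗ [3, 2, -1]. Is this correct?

Yes

Reconstruct entrywise from the claimed factors. For example, T[0,2,0] = -9 and Σₗ aₗ[0]bₗ[2]cₗ[0] = (-1)·(3)·(3) = -9; checking all 18 entries, every one matches. The claim holds.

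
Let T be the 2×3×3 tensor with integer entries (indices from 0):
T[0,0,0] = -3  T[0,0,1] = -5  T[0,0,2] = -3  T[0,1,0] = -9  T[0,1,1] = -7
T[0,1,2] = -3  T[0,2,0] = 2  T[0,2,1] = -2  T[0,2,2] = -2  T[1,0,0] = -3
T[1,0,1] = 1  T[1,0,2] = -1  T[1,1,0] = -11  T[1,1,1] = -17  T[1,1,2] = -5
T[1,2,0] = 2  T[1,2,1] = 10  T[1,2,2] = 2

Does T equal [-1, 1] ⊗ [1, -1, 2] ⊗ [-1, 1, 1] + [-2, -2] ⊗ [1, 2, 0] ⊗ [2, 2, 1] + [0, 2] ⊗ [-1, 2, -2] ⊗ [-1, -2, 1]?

Reconstruct entry (1,0,2) from the claimed factors: Σₗ aₗ[1]bₗ[0]cₗ[2] = (1)·(1)·(1) + (-2)·(1)·(1) + (2)·(-1)·(1) = -3, but T[1,0,2] = -1. The claim is false.

No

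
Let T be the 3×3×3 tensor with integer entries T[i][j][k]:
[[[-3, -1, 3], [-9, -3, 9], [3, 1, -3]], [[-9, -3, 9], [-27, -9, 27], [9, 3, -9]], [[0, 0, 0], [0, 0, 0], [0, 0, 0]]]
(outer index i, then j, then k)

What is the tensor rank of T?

1

Lower bound: T ≠ 0 (e.g. T[0,0,0] = -3), so rank(T) ≥ 1.
Upper bound: if T = a ⊗ b ⊗ c then every fibre of T is a multiple of the corresponding factor, so read the factors off the fibres through the nonzero entry T[0,0,0] = -3.
The mode-1 fibre T[:,0,0] = [-3, -9, 0] gives a = [1, 3, 0] (primitive direction); the mode-2 fibre T[0,:,0] = [-3, -9, 3] gives b = [1, 3, -1]; then c[k] = T[0,0,k] / (a[0]·b[0]) = [-3, -1, 3] / 1 = [-3, -1, 3].
Expanding [1, 3, 0] ⊗ [1, 3, -1] ⊗ [-3, -1, 3] reproduces all 27 entries of T, so T = [1, 3, 0] ⊗ [1, 3, -1] ⊗ [-3, -1, 3] and rank(T) ≤ 1.
These bounds meet, so rank(T) = 1.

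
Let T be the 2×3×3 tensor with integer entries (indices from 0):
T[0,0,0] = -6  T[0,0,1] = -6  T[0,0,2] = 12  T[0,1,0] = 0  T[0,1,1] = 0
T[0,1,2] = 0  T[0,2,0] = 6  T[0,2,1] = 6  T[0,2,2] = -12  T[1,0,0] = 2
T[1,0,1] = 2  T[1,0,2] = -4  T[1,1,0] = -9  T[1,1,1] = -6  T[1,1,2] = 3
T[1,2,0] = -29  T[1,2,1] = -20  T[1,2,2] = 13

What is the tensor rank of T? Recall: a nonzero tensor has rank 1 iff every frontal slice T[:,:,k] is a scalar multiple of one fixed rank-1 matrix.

2

Lower bound: in the mode-2 unfolding of T (rows indexed by j, columns by (i,k)) the 2×2 minor on rows j ∈ {0, 1}, columns (i,k) ∈ {(0,0), (1,0)} is det [[-6, 2], [0, -9]] = 54 ≠ 0, so that unfolding has rank ≥ 2 and hence rank(T) ≥ 2 (CP rank is at least every unfolding rank, though it can be larger).
Upper bound: with S_k = T[:,:,k], the two rank-1 terms a₁b₁ᵀ, a₂b₂ᵀ are the rank-1 members of the pencil x·S₀ + y·S₁.
The 2×2 minor of x·S₀ + y·S₁ on rows {0,1}, columns {0,1} is 54·x² + 90·xy + 36·y² = 18·(3·x + 2·y)(x + y), vanishing at (x:y) = (2:-3) and (1:-1).
M₁ = 2·S₀ − 3·S₁ = [[6, 0, -6], [-2, 0, 2]] = 2·(3, -1)(1, 0, -1)ᵀ and M₂ = S₀ − S₁ = [[0, 0, 0], [0, -3, -9]] = (-3)·(0, 1)(0, 1, 3)ᵀ, so take a₁ = (3, -1), b₁ = (1, 0, -1), a₂ = (0, 1), b₂ = (0, 1, 3).
Each slice is an integer combination of E₁ = a₁b₁ᵀ and E₂ = a₂b₂ᵀ: S₀ = −2·E₁ − 9·E₂, S₁ = −2·E₁ − 6·E₂, S₂ = 4·E₁ + 3·E₂; reading off coefficients, c₁ = (-2, -2, 4) and c₂ = (-9, -6, 3).
Hence T = (3, -1) ⊗ (1, 0, -1) ⊗ (-2, -2, 4) + (0, 1) ⊗ (0, 1, 3) ⊗ (-9, -6, 3), so rank(T) ≤ 2.
These bounds meet, so rank(T) = 2.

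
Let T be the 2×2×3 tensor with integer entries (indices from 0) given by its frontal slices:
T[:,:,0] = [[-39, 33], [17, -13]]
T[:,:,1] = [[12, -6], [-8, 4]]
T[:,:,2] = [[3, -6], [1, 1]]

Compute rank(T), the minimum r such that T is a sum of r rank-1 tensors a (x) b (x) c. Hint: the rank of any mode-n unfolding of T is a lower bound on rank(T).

2

Lower bound: the mode-1 unfolding of T (rows indexed by i, columns by (j,k) = (0,0), (0,1), (0,2), (1,0), (1,1), (1,2)) is [[-39, 12, 3, 33, -6, -6], [17, -8, 1, -13, 4, 1]].
There the 2×2 minor on rows i ∈ {0, 1}, columns (j,k) ∈ {(0,0), (0,1)} is det [[-39, 12], [17, -8]] = 108 ≠ 0, so this unfolding has rank ≥ 2; CP rank is at least every unfolding rank, so rank(T) ≥ 2. (Flattening ranks never certify an upper bound on CP rank; for that we must actually write T with 2 rank-1 terms.)
Upper bound — finding two terms. Write S_k = T[:,:,k] for the frontal slices: S₀ = [[-39, 33], [17, -13]], S₁ = [[12, -6], [-8, 4]], S₂ = [[3, -6], [1, 1]].
If T = a₁ (x) b₁ (x) c₁ + a₂ (x) b₂ (x) c₂ then each S_k = c₁[k]·a₁b₁ᵀ + c₂[k]·a₂b₂ᵀ. S₀ and S₁ are linearly independent, so a₁b₁ᵀ and a₂b₂ᵀ must span the same plane of matrices: they are the rank-1 matrices of the form x·S₀ + y·S₁.
det(x·S₀ + y·S₁) is −54·x² + 54·xy = (-54)·(x − y)(x), vanishing at (x:y) = (1:1) and (0:1).
M₁ = S₀ + S₁ = [[-27, 27], [9, -9]] = (-9)·(3, -1)(1, -1)ᵀ and M₂ = S₁ = [[12, -6], [-8, 4]] = 2·(3, -2)(2, -1)ᵀ, so take a₁ = (3, -1), b₁ = (1, -1), a₂ = (3, -2), b₂ = (2, -1).
Each slice is an integer combination of E₁ = a₁b₁ᵀ and E₂ = a₂b₂ᵀ: S₀ = −9·E₁ − 2·E₂, S₁ = 2·E₂, S₂ = 3·E₁ − E₂; reading off coefficients, c₁ = (-9, 0, 3) and c₂ = (-2, 2, -1).
Hence T = (3, -1) (x) (1, -1) (x) (-9, 0, 3) + (3, -2) (x) (2, -1) (x) (-2, 2, -1), so rank(T) ≤ 2.
These bounds meet, so rank(T) = 2.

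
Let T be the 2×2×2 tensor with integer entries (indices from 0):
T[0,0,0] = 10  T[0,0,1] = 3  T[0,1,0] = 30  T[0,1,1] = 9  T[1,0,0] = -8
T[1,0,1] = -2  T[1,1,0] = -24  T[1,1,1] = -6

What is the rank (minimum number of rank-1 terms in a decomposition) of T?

2

Lower bound: the mode-1 unfolding of T (rows indexed by i, columns by (j,k) = (0,0), (0,1), (1,0), (1,1)) is [[10, 3, 30, 9], [-8, -2, -24, -6]].
There the 2×2 minor on rows i ∈ {0, 1}, columns (j,k) ∈ {(0,0), (0,1)} is det [[10, 3], [-8, -2]] = 4 ≠ 0, so this unfolding has rank ≥ 2; CP rank is at least every unfolding rank, so rank(T) ≥ 2. (This is only a lower bound: in general the CP rank may exceed every unfolding rank, so we still need to exhibit 2 rank-1 terms summing to T.)
Upper bound — finding two terms. Every mode-2 slice of T is a multiple of one matrix: T[:,j,:] = b[j]·M with b = [1, 3] and M = [[10, 3], [-8, -2]] (rows indexed by i, columns by k). So it suffices to write M as a sum of two rank-1 matrices.
Splitting M by its rows (i = 0, 1), M = [1, 0][10, 3]ᵀ + [0, 1][-8, -2]ᵀ.
Hence T = [1, 0] ⊗ [1, 3] ⊗ [10, 3] + [0, 1] ⊗ [1, 3] ⊗ [-8, -2], so rank(T) ≤ 2.
These bounds meet, so rank(T) = 2.
Check entry T[0,1,0] = 30: (1)·(3)·(10) + (0)·(3)·(-8) = 30.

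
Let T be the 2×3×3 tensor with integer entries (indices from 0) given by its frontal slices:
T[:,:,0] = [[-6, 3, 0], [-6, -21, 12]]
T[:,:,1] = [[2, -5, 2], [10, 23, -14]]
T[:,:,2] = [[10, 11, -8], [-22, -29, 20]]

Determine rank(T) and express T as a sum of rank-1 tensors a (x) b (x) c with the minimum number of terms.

Lower bound: in the mode-1 unfolding of T (rows indexed by i, columns by (j,k)) the 2×2 minor on rows i ∈ {0, 1}, columns (j,k) ∈ {(0,0), (0,1)} is det [[-6, 2], [-6, 10]] = -48 ≠ 0, so that unfolding has rank ≥ 2 and hence rank(T) ≥ 2 (CP rank is at least every unfolding rank, though it can be larger).
Upper bound: with S_k = T[:,:,k], the two rank-1 terms a₁b₁ᵀ, a₂b₂ᵀ are the rank-1 members of the pencil x·S₀ + y·S₁.
The 2×2 minor of x·S₀ + y·S₁ on rows {0,1}, columns {0,1} is 144·x² − 240·xy + 96·y² = 48·(3·x − 2·y)(x − y), vanishing at (x:y) = (2:3) and (1:1).
M₁ = 2·S₀ + 3·S₁ = [[-6, -9, 6], [18, 27, -18]] = (-3)·[1, -3][2, 3, -2]ᵀ and M₂ = S₀ + S₁ = [[-4, -2, 2], [4, 2, -2]] = (-2)·[1, -1][2, 1, -1]ᵀ, so take a₁ = [1, -3], b₁ = [2, 3, -2], a₂ = [1, -1], b₂ = [2, 1, -1].
Each slice is an integer combination of E₁ = a₁b₁ᵀ and E₂ = a₂b₂ᵀ: S₀ = 3·E₁ − 6·E₂, S₁ = −3·E₁ + 4·E₂, S₂ = 3·E₁ + 2·E₂; reading off coefficients, c₁ = [3, -3, 3] and c₂ = [-6, 4, 2].
Hence T = [1, -3] (x) [2, 3, -2] (x) [3, -3, 3] + [1, -1] (x) [2, 1, -1] (x) [-6, 4, 2], so rank(T) ≤ 2.
These bounds meet, so rank(T) = 2.

rank(T) = 2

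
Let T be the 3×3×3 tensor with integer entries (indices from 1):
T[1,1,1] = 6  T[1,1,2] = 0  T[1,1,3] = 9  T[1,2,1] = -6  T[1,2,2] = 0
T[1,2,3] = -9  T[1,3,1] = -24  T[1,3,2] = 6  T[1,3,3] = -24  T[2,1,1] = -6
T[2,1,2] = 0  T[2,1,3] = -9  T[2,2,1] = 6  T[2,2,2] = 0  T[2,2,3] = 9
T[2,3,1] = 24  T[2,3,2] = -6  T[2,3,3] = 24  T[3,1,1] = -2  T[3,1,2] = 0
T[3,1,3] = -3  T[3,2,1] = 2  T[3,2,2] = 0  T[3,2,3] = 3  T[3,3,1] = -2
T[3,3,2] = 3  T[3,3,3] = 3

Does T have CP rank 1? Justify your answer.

The mode-3 unfolding of T (rows indexed by k, columns by (i,j) = (1,1), (1,2), (1,3), (2,1), (2,2), (2,3), (3,1), (3,2), (3,3)) is [[6, -6, -24, -6, 6, 24, -2, 2, -2], [0, 0, 6, 0, 0, -6, 0, 0, 3], [9, -9, -24, -9, 9, 24, -3, 3, 3]].
There the 2×2 minor on rows k ∈ {1, 2}, columns (i,j) ∈ {(1,1), (1,3)} is det [[6, -24], [0, 6]] = 36 ≠ 0, so this unfolding has rank ≥ 2; CP rank is at least every unfolding rank, so rank(T) ≥ 2.
In particular rank(T) ≥ 2 > 1, so T is not rank-1.

No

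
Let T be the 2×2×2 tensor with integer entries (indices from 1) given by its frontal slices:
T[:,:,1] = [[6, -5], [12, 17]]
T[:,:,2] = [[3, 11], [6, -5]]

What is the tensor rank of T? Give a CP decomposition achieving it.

Lower bound: the mode-2 unfolding of T (rows indexed by j, columns by (i,k) = (1,1), (1,2), (2,1), (2,2)) is [[6, 3, 12, 6], [-5, 11, 17, -5]].
There the 2×2 minor on rows j ∈ {1, 2}, columns (i,k) ∈ {(1,1), (1,2)} is det [[6, 3], [-5, 11]] = 81 ≠ 0, so this unfolding has rank ≥ 2; CP rank is at least every unfolding rank, so rank(T) ≥ 2. (Flattening ranks never certify an upper bound on CP rank; for that we must actually write T with 2 rank-1 terms.)
Upper bound — finding two terms. Write S_k = T[:,:,k] for the frontal slices: S₁ = [[6, -5], [12, 17]], S₂ = [[3, 11], [6, -5]].
If T = a₁ ⊗ b₁ ⊗ c₁ + a₂ ⊗ b₂ ⊗ c₂ then each S_k = c₁[k]·a₁b₁ᵀ + c₂[k]·a₂b₂ᵀ. S₁ and S₂ are linearly independent, so a₁b₁ᵀ and a₂b₂ᵀ must span the same plane of matrices: they are the rank-1 matrices of the form x·S₁ + y·S₂.
det(x·S₁ + y·S₂) is 162·x² − 81·xy − 81·y² = 81·(x − y)(2·x + y), vanishing at (x:y) = (1:1) and (1:-2).
M₁ = S₁ + S₂ = [[9, 6], [18, 12]] = 3·[1, 2][3, 2]ᵀ and M₂ = S₁ − 2·S₂ = [[0, -27], [0, 27]] = (-27)·[1, -1][0, 1]ᵀ, so take a₁ = [1, 2], b₁ = [3, 2], a₂ = [1, -1], b₂ = [0, 1].
Each slice is an integer combination of E₁ = a₁b₁ᵀ and E₂ = a₂b₂ᵀ: S₁ = 2·E₁ − 9·E₂, S₂ = E₁ + 9·E₂; reading off coefficients, c₁ = [2, 1] and c₂ = [-9, 9].
Hence T = [1, 2] ⊗ [3, 2] ⊗ [2, 1] + [1, -1] ⊗ [0, 1] ⊗ [-9, 9], so rank(T) ≤ 2.
These bounds meet, so rank(T) = 2.

rank(T) = 2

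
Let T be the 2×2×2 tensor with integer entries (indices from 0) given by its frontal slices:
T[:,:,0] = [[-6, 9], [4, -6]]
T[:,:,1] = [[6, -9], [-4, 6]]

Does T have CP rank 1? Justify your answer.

Yes

If T = a (x) b (x) c then every fibre of T is a multiple of the corresponding factor, so read the factors off the fibres through the nonzero entry T[0,0,0] = -6.
The mode-1 fibre T[:,0,0] = [-6, 4] gives a = [3, -2] (primitive direction); the mode-2 fibre T[0,:,0] = [-6, 9] gives b = [2, -3]; then c[k] = T[0,0,k] / (a[0]·b[0]) = [-6, 6] / 6 = [-1, 1].
Expanding [3, -2] (x) [2, -3] (x) [-1, 1] reproduces all 8 entries of T, so T = [3, -2] (x) [2, -3] (x) [-1, 1] and rank(T) ≤ 1.
Equivalently every frontal slice T[:,:,k] is c[k] times the rank-1 matrix [3, -2] (x) [2, -3]. So T has rank 1 (it is nonzero).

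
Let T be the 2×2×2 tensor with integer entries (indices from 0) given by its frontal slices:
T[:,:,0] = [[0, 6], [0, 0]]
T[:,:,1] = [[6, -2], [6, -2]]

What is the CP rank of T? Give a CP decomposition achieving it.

rank(T) = 2

Lower bound: the mode-3 unfolding of T (rows indexed by k, columns by (i,j) = (0,0), (0,1), (1,0), (1,1)) is [[0, 6, 0, 0], [6, -2, 6, -2]].
There the 2×2 minor on rows k ∈ {0, 1}, columns (i,j) ∈ {(0,0), (0,1)} is det [[0, 6], [6, -2]] = -36 ≠ 0, so this unfolding has rank ≥ 2; CP rank is at least every unfolding rank, so rank(T) ≥ 2. (Flattening ranks never certify an upper bound on CP rank; for that we must actually write T with 2 rank-1 terms.)
Upper bound — finding two terms. Write S_k = T[:,:,k] for the frontal slices: S₀ = [[0, 6], [0, 0]], S₁ = [[6, -2], [6, -2]].
If T = a₁ ∘ b₁ ∘ c₁ + a₂ ∘ b₂ ∘ c₂ then each S_k = c₁[k]·a₁b₁ᵀ + c₂[k]·a₂b₂ᵀ. S₀ and S₁ are linearly independent, so a₁b₁ᵀ and a₂b₂ᵀ must span the same plane of matrices: they are the rank-1 matrices of the form x·S₀ + y·S₁.
det(x·S₀ + y·S₁) is −36·xy = (-36)·(y)(x), vanishing at (x:y) = (1:0) and (0:1).
M₁ = S₀ = [[0, 6], [0, 0]] = 6·[1, 0][0, 1]ᵀ and M₂ = S₁ = [[6, -2], [6, -2]] = 2·[1, 1][3, -1]ᵀ, so take a₁ = [1, 0], b₁ = [0, 1], a₂ = [1, 1], b₂ = [3, -1].
Each slice is an integer combination of E₁ = a₁b₁ᵀ and E₂ = a₂b₂ᵀ: S₀ = 6·E₁, S₁ = 2·E₂; reading off coefficients, c₁ = [6, 0] and c₂ = [0, 2].
Hence T = [1, 0] ∘ [0, 1] ∘ [6, 0] + [1, 1] ∘ [3, -1] ∘ [0, 2], so rank(T) ≤ 2.
These bounds meet, so rank(T) = 2.
Check entry T[0,1,1] = -2: (1)·(1)·(0) + (1)·(-1)·(2) = -2.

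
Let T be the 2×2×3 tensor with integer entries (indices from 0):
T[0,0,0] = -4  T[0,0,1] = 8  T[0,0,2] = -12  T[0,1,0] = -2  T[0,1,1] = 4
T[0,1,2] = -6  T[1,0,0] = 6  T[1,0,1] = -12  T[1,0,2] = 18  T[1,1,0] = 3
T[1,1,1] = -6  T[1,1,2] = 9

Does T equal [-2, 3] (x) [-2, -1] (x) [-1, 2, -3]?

Reconstruct entrywise from the claimed factors. For example, T[0,0,0] = -4 and Σₗ aₗ[0]bₗ[0]cₗ[0] = (-2)·(-2)·(-1) = -4; checking all 12 entries, every one matches. The claim holds.

Yes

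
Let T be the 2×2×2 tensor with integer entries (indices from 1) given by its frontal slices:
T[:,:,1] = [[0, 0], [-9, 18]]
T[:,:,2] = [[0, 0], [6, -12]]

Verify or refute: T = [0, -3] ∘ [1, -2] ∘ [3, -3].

No

Reconstruct entry (2,1,2) from the claimed factors: Σₗ aₗ[2]bₗ[1]cₗ[2] = (-3)·(1)·(-3) = 9, but T[2,1,2] = 6. The claim is false.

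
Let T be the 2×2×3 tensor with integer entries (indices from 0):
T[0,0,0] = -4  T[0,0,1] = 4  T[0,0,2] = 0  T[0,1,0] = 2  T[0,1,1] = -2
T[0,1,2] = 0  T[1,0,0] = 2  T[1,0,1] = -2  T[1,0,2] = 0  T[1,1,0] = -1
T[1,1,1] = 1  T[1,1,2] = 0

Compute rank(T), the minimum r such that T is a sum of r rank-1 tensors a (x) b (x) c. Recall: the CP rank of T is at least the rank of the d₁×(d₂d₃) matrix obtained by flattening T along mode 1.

1

Lower bound: T ≠ 0 (e.g. T[0,0,0] = -4), so rank(T) ≥ 1.
Upper bound: if T = a (x) b (x) c then every fibre of T is a multiple of the corresponding factor, so read the factors off the fibres through the nonzero entry T[0,0,0] = -4.
The mode-1 fibre T[:,0,0] = [-4, 2] gives a = [2, -1] (primitive direction); the mode-2 fibre T[0,:,0] = [-4, 2] gives b = [2, -1]; then c[k] = T[0,0,k] / (a[0]·b[0]) = [-4, 4, 0] / 4 = [-1, 1, 0].
Expanding [2, -1] (x) [2, -1] (x) [-1, 1, 0] reproduces all 12 entries of T, so T = [2, -1] (x) [2, -1] (x) [-1, 1, 0] and rank(T) ≤ 1.
These bounds meet, so rank(T) = 1.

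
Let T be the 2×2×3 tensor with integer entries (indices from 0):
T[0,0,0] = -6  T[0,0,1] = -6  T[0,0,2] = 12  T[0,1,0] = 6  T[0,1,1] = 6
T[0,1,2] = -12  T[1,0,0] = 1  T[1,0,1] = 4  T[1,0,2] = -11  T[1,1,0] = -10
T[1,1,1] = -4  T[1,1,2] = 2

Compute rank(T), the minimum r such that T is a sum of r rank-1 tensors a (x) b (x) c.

Lower bound: the mode-1 unfolding of T (rows indexed by i, columns by (j,k) = (0,0), (0,1), (0,2), (1,0), (1,1), (1,2)) is [[-6, -6, 12, 6, 6, -12], [1, 4, -11, -10, -4, 2]].
There the 2×2 minor on rows i ∈ {0, 1}, columns (j,k) ∈ {(0,0), (0,1)} is det [[-6, -6], [1, 4]] = -18 ≠ 0, so this unfolding has rank ≥ 2; CP rank is at least every unfolding rank, so rank(T) ≥ 2. (This is only a lower bound: in general the CP rank may exceed every unfolding rank, so we still need to exhibit 2 rank-1 terms summing to T.)
Upper bound — finding two terms. Write S_k = T[:,:,k] for the frontal slices: S₀ = [[-6, 6], [1, -10]], S₁ = [[-6, 6], [4, -4]], S₂ = [[12, -12], [-11, 2]].
If T = a₁ (x) b₁ (x) c₁ + a₂ (x) b₂ (x) c₂ then each S_k = c₁[k]·a₁b₁ᵀ + c₂[k]·a₂b₂ᵀ. S₀ and S₁ are linearly independent, so a₁b₁ᵀ and a₂b₂ᵀ must span the same plane of matrices: they are the rank-1 matrices of the form x·S₀ + y·S₁.
det(x·S₀ + y·S₁) is 54·x² + 54·xy = 54·(x + y)(x), vanishing at (x:y) = (1:-1) and (0:1).
M₁ = S₀ − S₁ = [[0, 0], [-3, -6]] = (-3)·[0, 1][1, 2]ᵀ and M₂ = S₁ = [[-6, 6], [4, -4]] = (-2)·[3, -2][1, -1]ᵀ, so take a₁ = [0, 1], b₁ = [1, 2], a₂ = [3, -2], b₂ = [1, -1].
Each slice is an integer combination of E₁ = a₁b₁ᵀ and E₂ = a₂b₂ᵀ: S₀ = −3·E₁ − 2·E₂, S₁ = −2·E₂, S₂ = −3·E₁ + 4·E₂; reading off coefficients, c₁ = [-3, 0, -3] and c₂ = [-2, -2, 4].
Hence T = [0, 1] (x) [1, 2] (x) [-3, 0, -3] + [3, -2] (x) [1, -1] (x) [-2, -2, 4], so rank(T) ≤ 2.
These bounds meet, so rank(T) = 2.
Check entry T[0,1,1] = 6: (0)·(2)·(0) + (3)·(-1)·(-2) = 6.

2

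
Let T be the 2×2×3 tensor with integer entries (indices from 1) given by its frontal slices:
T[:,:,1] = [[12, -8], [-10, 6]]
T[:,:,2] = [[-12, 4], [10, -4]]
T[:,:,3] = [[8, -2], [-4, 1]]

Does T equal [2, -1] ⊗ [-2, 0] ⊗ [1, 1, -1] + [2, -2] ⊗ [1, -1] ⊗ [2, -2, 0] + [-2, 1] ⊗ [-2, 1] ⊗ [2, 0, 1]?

No

Reconstruct entry (1,1,1) from the claimed factors: Σₗ aₗ[1]bₗ[1]cₗ[1] = (2)·(-2)·(1) + (2)·(1)·(2) + (-2)·(-2)·(2) = 8, but T[1,1,1] = 12. The claim is false.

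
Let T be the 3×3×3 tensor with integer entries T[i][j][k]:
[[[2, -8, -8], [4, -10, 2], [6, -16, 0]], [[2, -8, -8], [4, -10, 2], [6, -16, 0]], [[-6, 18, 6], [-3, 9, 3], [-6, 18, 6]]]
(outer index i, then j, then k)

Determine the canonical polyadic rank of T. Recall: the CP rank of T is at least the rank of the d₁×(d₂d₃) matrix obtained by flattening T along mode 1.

Lower bound: the mode-1 unfolding of T (rows indexed by i, columns by (j,k) = (0,0), (0,1), (0,2), (1,0), (1,1), (1,2), (2,0), (2,1), (2,2)) is [[2, -8, -8, 4, -10, 2, 6, -16, 0], [2, -8, -8, 4, -10, 2, 6, -16, 0], [-6, 18, 6, -3, 9, 3, -6, 18, 6]].
There the 2×2 minor on rows i ∈ {0, 2}, columns (j,k) ∈ {(0,0), (0,1)} is det [[2, -8], [-6, 18]] = -12 ≠ 0, so this unfolding has rank ≥ 2; CP rank is at least every unfolding rank, so rank(T) ≥ 2. (Flattening ranks never certify an upper bound on CP rank; for that we must actually write T with 2 rank-1 terms.)
Upper bound — finding two terms. Write S_k = T[:,:,k] for the frontal slices: S₀ = [[2, 4, 6], [2, 4, 6], [-6, -3, -6]], S₁ = [[-8, -10, -16], [-8, -10, -16], [18, 9, 18]], S₂ = [[-8, 2, 0], [-8, 2, 0], [6, 3, 6]].
If T = a₁ ⊗ b₁ ⊗ c₁ + a₂ ⊗ b₂ ⊗ c₂ then each S_k = c₁[k]·a₁b₁ᵀ + c₂[k]·a₂b₂ᵀ. S₀ and S₁ are linearly independent, so a₁b₁ᵀ and a₂b₂ᵀ must span the same plane of matrices: they are the rank-1 matrices of the form x·S₀ + y·S₁.
The 2×2 minor of x·S₀ + y·S₁ on rows {0,2}, columns {0,1} is 18·x² − 90·xy + 108·y² = 18·(x − 3·y)(x − 2·y), vanishing at (x:y) = (3:1) and (2:1).
M₁ = 3·S₀ + S₁ = [[-2, 2, 2], [-2, 2, 2], [0, 0, 0]] = (-2)·[1, 1, 0][1, -1, -1]ᵀ and M₂ = 2·S₀ + S₁ = [[-4, -2, -4], [-4, -2, -4], [6, 3, 6]] = −[2, 2, -3][2, 1, 2]ᵀ, so take a₁ = [1, 1, 0], b₁ = [1, -1, -1], a₂ = [2, 2, -3], b₂ = [2, 1, 2].
Each slice is an integer combination of E₁ = a₁b₁ᵀ and E₂ = a₂b₂ᵀ: S₀ = −2·E₁ + E₂, S₁ = 4·E₁ − 3·E₂, S₂ = −4·E₁ − E₂; reading off coefficients, c₁ = [-2, 4, -4] and c₂ = [1, -3, -1].
Hence T = [1, 1, 0] ⊗ [1, -1, -1] ⊗ [-2, 4, -4] + [2, 2, -3] ⊗ [2, 1, 2] ⊗ [1, -3, -1], so rank(T) ≤ 2.
These bounds meet, so rank(T) = 2.

2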